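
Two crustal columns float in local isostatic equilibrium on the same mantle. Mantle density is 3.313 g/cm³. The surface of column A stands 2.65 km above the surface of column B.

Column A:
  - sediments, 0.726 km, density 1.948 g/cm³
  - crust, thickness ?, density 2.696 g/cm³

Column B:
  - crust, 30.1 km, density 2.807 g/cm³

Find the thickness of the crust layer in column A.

Take the compensation level at the base of the deeper column (depth z_c below the surface of column A) and equate Σ ρ_i t_i down to z_c; mantle fills any gap and the z_c terms cancel.
Column A: 0.726×1.948 + x×2.696 + (z_c − 0.726 − x)×3.313
Column B: 2.65×0 + 30.1×2.807 + (z_c − 2.65 − 30.1)×3.313
The z_c×3.313 term appears on both sides and cancels. Collect the known terms of each column as K = Σ(ρt)_known − 3.313 × (depth of known layers): K_A = 1.414248 − 3.313×0.726 = −0.99099; K_B = 84.4907 − 3.313×(2.65 + 30.1) = −24.01005.
Balance: K_A − x×(3.313 − 2.696) = K_B, so x = (K_A − K_B)/(3.313 − 2.696) = 23.0191/0.617 = 37.3 km.

37.3 km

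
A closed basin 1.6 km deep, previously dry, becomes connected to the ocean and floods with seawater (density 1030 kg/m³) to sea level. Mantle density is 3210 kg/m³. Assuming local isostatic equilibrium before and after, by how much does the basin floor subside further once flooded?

After flooding the water column is d + s deep. Its weight must equal the weight of mantle displaced by the extra subsidence s: (d + s) ρ_w = s ρ_m.
s = d ρ_w / (ρ_m − ρ_w) = 1.6 km × 1030/(3210 − 1030) = 0.756 km.

0.756 km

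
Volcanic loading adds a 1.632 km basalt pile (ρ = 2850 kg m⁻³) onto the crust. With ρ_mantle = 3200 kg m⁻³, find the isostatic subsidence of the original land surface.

Subaerial loading: s = t ρ_load / ρ_m.
s = 1.632 km × 2850/3200 = 1.45 km.

1.45 km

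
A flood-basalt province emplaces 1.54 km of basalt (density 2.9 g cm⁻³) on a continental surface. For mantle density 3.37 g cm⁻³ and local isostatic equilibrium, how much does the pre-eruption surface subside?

1.33 km

Subaerial loading: s = t ρ_load / ρ_m.
s = 1.54 km × 2.9/3.37 = 1.33 km.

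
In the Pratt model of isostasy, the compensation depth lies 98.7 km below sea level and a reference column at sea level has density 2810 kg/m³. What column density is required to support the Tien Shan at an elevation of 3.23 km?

2720 kg/m³

Pratt balance: ρ_ref D = ρ (D + h).
ρ = ρ_ref D/(D + h) = 2810 × 98.7 km/(98.7 km + 3.23 km) = 2720 kg/m³.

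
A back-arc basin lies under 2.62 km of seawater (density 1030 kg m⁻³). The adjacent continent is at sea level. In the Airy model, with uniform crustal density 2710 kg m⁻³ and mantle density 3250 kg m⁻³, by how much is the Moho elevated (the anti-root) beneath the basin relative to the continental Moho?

8.15 km

Equating mass per unit area of the two columns: replacing crust with seawater at the top is compensated by replacing crust with mantle at the base: d (ρ_c − ρ_w) = a (ρ_m − ρ_c).
a = d (ρ_c − ρ_w)/(ρ_m − ρ_c) = 2.62 km × 1680/540 = 8.15 km.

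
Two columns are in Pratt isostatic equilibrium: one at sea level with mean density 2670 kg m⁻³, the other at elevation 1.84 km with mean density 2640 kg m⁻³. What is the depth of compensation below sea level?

162 km

ρ_ref D = ρ (D + h) → D (ρ_ref − ρ) = ρ h.
D = ρ h/(ρ_ref − ρ) = 2640 × 1.84 km/(2670 − 2640) = 162 km.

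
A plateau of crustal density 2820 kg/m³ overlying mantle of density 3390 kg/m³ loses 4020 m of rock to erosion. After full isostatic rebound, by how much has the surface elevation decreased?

Rebound u = e ρ_c/ρ_m = 4020 m × 2820/3390 = 3344 m.
Net surface drop = e − u = 4020 m − 3344 m = e (ρ_m − ρ_c)/ρ_m = 676 m.

676 m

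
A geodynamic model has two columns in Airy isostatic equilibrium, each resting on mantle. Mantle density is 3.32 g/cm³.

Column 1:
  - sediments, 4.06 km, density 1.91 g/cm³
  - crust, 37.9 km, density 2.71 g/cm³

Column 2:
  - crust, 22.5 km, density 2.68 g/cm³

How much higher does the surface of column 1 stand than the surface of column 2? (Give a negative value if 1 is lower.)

For any compensation level in the mantle, the mantle terms cancel and isostasy reduces to e = (Σt_1 − Σt_2) − (Σ(ρt)_1 − Σ(ρt)_2) / ρ_m.
Σt_1 = 41.96 km; Σt_2 = 22.5 km; Σ(ρt)_1 = 110.4636; Σ(ρt)_2 = 60.3 (in km·g/cm³).
e = (41.96 − 22.5) − (110.4636 − 60.3) / 3.32 = 4.35 km.

4.35 km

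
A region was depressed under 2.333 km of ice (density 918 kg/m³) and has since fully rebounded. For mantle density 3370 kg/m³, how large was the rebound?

Removing the load lets mantle flow back in; uplift u satisfies ρ_ice t = ρ_m u.
u = t ρ_ice/ρ_m = 2.333 km × 918/3370 = 0.636 km.

0.636 km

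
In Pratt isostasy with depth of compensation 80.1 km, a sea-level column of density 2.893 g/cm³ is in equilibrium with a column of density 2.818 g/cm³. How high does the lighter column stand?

2.13 km

ρ_ref D = ρ (D + h) → h = D (ρ_ref − ρ)/ρ.
h = 80.1 km × (2.893 − 2.818)/2.818 = 2.13 km.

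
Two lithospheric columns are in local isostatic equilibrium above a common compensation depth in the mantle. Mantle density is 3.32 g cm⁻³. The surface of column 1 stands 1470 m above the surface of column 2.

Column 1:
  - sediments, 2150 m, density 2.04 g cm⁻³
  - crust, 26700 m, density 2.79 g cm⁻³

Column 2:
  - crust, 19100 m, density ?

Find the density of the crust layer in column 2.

2.69 g cm⁻³

Take the compensation level at the base of the deeper column (depth z_c below the surface of column 1) and equate Σ ρ_i t_i down to z_c; mantle fills any gap and the z_c terms cancel.
Column 1: 2150×2.04 + 26700×2.79 + (z_c − 28850)×3.32
Column 2: 1470×0 + 19100×ρ + (z_c − 1470 − 19100)×3.32
The z_c×3.32 term appears on both sides and cancels. Collect the known terms of each column as K = Σ(ρt)_known − 3.32 × (depth of known layers): K_1 = 78879 − 3.32×28850 = −16903; K_2 = 0 − 3.32×(1470 + 19100) = −68292.4.
Balance: K_1 = K_2 + 19100×ρ, so ρ = (K_1 − K_2)/19100 = 51389.4/19100 = 2.69 g cm⁻³.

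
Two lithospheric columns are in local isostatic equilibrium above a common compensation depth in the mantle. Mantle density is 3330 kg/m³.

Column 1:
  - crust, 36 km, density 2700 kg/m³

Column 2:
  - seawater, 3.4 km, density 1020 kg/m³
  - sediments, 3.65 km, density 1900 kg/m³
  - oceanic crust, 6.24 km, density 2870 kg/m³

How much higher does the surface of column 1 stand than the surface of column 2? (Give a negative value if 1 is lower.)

For any compensation level in the mantle, the mantle terms cancel and isostasy reduces to e = (Σt_1 − Σt_2) − (Σ(ρt)_1 − Σ(ρt)_2) / ρ_m.
Σt_1 = 36 km; Σt_2 = 13.29 km; Σ(ρt)_1 = 97200; Σ(ρt)_2 = 28311.8 (in km·kg/m³).
e = (36 − 13.29) − (97200 − 28311.8) / 3330 = 2.02 km.

2.02 km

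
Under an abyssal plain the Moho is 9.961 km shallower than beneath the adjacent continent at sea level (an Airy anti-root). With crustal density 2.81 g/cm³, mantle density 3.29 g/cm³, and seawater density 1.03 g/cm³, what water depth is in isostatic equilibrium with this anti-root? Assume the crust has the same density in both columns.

Replacing a thickness d of crust by seawater at the top must be balanced by replacing crust with mantle at the base: d (ρ_c − ρ_w) = a (ρ_m − ρ_c).
d = a (ρ_m − ρ_c)/(ρ_c − ρ_w) = 9.961 km × 0.48/1.78 = 2.69 km.

2.69 km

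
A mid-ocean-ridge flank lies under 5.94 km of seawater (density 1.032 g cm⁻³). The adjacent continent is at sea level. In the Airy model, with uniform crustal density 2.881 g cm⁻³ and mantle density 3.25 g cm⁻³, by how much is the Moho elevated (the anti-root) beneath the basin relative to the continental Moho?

Isostatic balance requires: replacing crust with seawater at the top is compensated by replacing crust with mantle at the base: d (ρ_c − ρ_w) = a (ρ_m − ρ_c).
a = d (ρ_c − ρ_w)/(ρ_m − ρ_c) = 5.94 km × 1.849/0.369 = 29.8 km.

29.8 km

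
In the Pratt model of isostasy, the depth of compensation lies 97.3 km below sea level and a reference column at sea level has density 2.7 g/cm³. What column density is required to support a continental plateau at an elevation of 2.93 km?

2.62 g/cm³

Pratt balance: ρ_ref D = ρ (D + h).
ρ = ρ_ref D/(D + h) = 2.7 × 97.3 km/(97.3 km + 2.93 km) = 2.62 g/cm³.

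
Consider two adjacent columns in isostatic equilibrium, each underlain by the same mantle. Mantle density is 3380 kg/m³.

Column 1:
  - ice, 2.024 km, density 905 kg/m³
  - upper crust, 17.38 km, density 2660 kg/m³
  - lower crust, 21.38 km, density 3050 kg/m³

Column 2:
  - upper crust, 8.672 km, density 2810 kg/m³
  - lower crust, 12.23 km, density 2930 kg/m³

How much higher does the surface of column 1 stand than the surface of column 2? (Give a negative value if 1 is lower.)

For any compensation level in the mantle, the mantle terms cancel and isostasy reduces to e = (Σt_1 − Σt_2) − (Σ(ρt)_1 − Σ(ρt)_2) / ρ_m.
Σt_1 = 40.784 km; Σt_2 = 20.902 km; Σ(ρt)_1 = 113271.52; Σ(ρt)_2 = 60202.22 (in km·kg/m³).
e = (40.784 − 20.902) − (113271.52 − 60202.22) / 3380 = 4.18 km.

4.18 km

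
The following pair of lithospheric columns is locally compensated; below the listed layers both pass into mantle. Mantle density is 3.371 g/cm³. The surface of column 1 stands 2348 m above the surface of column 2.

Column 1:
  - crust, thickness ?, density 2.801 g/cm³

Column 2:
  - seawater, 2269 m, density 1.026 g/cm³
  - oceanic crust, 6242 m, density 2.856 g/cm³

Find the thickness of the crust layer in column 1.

28900 m

Take the compensation level at the base of the deeper column (depth z_c below the surface of column 1) and equate Σ ρ_i t_i down to z_c; mantle fills any gap and the z_c terms cancel.
Column 1: x×2.801 + (z_c − 0 − x)×3.371
Column 2: 2348×0 + 2269×1.026 + 6242×2.856 + (z_c − 2348 − 8511)×3.371
The z_c×3.371 term appears on both sides and cancels. Collect the known terms of each column as K = Σ(ρt)_known − 3.371 × (depth of known layers): K_1 = 0 − 3.371×0 = 0; K_2 = 20155.146 − 3.371×(2348 + 8511) = −16450.543.
Balance: K_1 − x×(3.371 − 2.801) = K_2, so x = (K_1 − K_2)/(3.371 − 2.801) = 16450.5/0.57 = 28900 m.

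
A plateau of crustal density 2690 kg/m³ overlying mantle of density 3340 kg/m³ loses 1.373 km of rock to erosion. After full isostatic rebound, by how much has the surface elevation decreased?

0.267 km

Rebound u = e ρ_c/ρ_m = 1.373 km × 2690/3340 = 1.106 km.
Net surface drop = e − u = 1.373 km − 1.106 km = e (ρ_m − ρ_c)/ρ_m = 0.267 km.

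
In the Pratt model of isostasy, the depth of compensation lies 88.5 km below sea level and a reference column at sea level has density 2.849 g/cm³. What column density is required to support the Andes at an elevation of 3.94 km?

2.73 g/cm³

Pratt balance: ρ_ref D = ρ (D + h).
ρ = ρ_ref D/(D + h) = 2.849 × 88.5 km/(88.5 km + 3.94 km) = 2.73 g/cm³.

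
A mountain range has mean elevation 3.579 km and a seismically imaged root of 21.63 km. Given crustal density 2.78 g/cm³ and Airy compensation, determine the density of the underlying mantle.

3.24 g/cm³

Airy balance: ρ_c h = (ρ_m − ρ_c) r → ρ_m = ρ_c (1 + h/r).
ρ_m = 2.78 × (1 + 3.579 km/21.63 km) = 3.24 g/cm³.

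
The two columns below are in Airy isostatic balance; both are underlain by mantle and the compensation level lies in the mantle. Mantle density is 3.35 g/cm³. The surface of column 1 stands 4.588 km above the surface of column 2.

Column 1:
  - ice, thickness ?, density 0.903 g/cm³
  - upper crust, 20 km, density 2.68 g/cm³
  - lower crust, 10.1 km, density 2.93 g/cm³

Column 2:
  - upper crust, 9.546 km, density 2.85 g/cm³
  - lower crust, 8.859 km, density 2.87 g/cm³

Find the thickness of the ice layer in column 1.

2.76 km

Take the compensation level at the base of the deeper column (depth z_c below the surface of column 1) and equate Σ ρ_i t_i down to z_c; mantle fills any gap and the z_c terms cancel.
Column 1: x×0.903 + 20×2.68 + 10.1×2.93 + (z_c − 30.1 − x)×3.35
Column 2: 4.588×0 + 9.546×2.85 + 8.859×2.87 + (z_c − 4.588 − 18.405)×3.35
The z_c×3.35 term appears on both sides and cancels. Collect the known terms of each column as K = Σ(ρt)_known − 3.35 × (depth of known layers): K_1 = 83.193 − 3.35×30.1 = −17.642; K_2 = 52.63143 − 3.35×(4.588 + 18.405) = −24.39512.
Balance: K_1 − x×(3.35 − 0.903) = K_2, so x = (K_1 − K_2)/(3.35 − 0.903) = 6.75312/2.447 = 2.76 km.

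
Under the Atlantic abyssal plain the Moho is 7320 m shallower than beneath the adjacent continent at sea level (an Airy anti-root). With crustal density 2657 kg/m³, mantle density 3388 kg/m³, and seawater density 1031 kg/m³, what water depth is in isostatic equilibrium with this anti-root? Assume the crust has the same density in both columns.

3290 m

Replacing a thickness d of crust by seawater at the top must be balanced by replacing crust with mantle at the base: d (ρ_c − ρ_w) = a (ρ_m − ρ_c).
d = a (ρ_m − ρ_c)/(ρ_c − ρ_w) = 7320 m × 731/1626 = 3290 m.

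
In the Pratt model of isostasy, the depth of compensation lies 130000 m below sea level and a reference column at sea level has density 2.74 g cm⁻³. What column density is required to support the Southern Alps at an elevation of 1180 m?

2.72 g cm⁻³

Pratt balance: ρ_ref D = ρ (D + h).
ρ = ρ_ref D/(D + h) = 2.74 × 130000 m/(130000 m + 1180 m) = 2.72 g cm⁻³.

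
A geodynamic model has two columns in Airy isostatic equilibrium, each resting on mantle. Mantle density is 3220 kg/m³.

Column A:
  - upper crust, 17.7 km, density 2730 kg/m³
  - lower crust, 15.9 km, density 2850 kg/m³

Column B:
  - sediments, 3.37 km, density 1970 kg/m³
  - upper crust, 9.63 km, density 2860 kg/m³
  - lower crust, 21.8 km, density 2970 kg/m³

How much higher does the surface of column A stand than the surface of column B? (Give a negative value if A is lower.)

0.443 km

For any compensation level in the mantle, the mantle terms cancel and isostasy reduces to e = (Σt_A − Σt_B) − (Σ(ρt)_A − Σ(ρt)_B) / ρ_m.
Σt_A = 33.6 km; Σt_B = 34.8 km; Σ(ρt)_A = 93636; Σ(ρt)_B = 98926.7 (in km·kg/m³).
e = (33.6 − 34.8) − (93636 − 98926.7) / 3220 = 0.443 km.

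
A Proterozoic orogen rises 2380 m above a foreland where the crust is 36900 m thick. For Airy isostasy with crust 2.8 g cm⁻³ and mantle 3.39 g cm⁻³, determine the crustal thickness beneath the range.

Root depth r = h ρ_c / (ρ_m − ρ_c) = 2380 m × 2.8 / 0.59 = 11290 m.
Total thickness = T + h + r = 36900 m + 2380 m + 11290 m = 50600 m.

50600 m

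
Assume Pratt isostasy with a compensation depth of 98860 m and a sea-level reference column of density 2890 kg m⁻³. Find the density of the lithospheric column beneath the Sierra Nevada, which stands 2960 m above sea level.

Pratt balance: ρ_ref D = ρ (D + h).
ρ = ρ_ref D/(D + h) = 2890 × 98860 m/(98860 m + 2960 m) = 2810 kg m⁻³.

2810 kg m⁻³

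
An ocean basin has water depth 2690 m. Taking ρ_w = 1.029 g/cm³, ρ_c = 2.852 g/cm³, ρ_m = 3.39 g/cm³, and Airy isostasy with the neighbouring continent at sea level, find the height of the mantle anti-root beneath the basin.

9120 m

Equating mass per unit area of the two columns: replacing crust with seawater at the top is compensated by replacing crust with mantle at the base: d (ρ_c − ρ_w) = a (ρ_m − ρ_c).
a = d (ρ_c − ρ_w)/(ρ_m − ρ_c) = 2690 m × 1.823/0.538 = 9120 m.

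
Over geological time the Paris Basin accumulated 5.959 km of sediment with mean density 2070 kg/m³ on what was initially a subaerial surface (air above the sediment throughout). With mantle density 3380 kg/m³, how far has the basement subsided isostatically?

Subaerial load: s = t ρ_sed / ρ_m = 5.959 km × 2070/3380 = 3.65 km.

3.65 km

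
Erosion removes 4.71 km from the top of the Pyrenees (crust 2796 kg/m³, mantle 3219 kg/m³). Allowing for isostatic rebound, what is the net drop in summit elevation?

0.619 km

Rebound u = e ρ_c/ρ_m = 4.71 km × 2796/3219 = 4.091 km.
Net surface drop = e − u = 4.71 km − 4.091 km = e (ρ_m − ρ_c)/ρ_m = 0.619 km.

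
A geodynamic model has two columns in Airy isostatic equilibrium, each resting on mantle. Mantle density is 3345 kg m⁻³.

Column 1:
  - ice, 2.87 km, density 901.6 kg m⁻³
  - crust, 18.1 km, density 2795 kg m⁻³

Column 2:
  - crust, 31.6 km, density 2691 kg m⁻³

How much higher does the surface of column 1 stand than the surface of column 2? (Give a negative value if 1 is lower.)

For any compensation level in the mantle, the mantle terms cancel and isostasy reduces to e = (Σt_1 − Σt_2) − (Σ(ρt)_1 − Σ(ρt)_2) / ρ_m.
Σt_1 = 20.97 km; Σt_2 = 31.6 km; Σ(ρt)_1 = 53177.092; Σ(ρt)_2 = 85035.6 (in km·kg m⁻³).
e = (20.97 − 31.6) − (53177.092 − 85035.6) / 3345 = −1.11 km.

−1.11 km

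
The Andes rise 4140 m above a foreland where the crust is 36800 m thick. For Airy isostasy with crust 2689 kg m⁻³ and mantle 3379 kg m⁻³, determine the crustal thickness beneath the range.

57100 m

Root depth r = h ρ_c / (ρ_m − ρ_c) = 4140 m × 2689 / 690 = 16130 m.
Total thickness = T + h + r = 36800 m + 4140 m + 16130 m = 57100 m.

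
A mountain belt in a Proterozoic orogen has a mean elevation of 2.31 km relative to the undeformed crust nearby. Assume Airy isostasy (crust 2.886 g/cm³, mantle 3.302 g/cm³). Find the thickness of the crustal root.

16 km

Equating mass per unit area of the two columns: the weight of the topography is balanced by the buoyancy of the root, ρ_c h = (ρ_m − ρ_c) r.
r = h · ρ_c / (ρ_m − ρ_c) = 2.31 km × 2.886 / (3.302 − 2.886) = 16 km.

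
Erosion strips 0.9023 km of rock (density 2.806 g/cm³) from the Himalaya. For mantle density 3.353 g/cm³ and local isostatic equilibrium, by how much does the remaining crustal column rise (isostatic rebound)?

Unloading: uplift u = e ρ_c/ρ_m = 0.9023 km × 2.806/3.353 = 0.755 km.

0.755 km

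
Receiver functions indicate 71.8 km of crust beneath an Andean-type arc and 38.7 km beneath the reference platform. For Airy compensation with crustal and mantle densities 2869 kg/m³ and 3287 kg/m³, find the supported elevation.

Excess crust Δ = 71.8 km − 38.7 km = 33.1 km, split between elevation h and root r with h + r = Δ.
Airy balance ρ_c h = (ρ_m − ρ_c) r gives r = h ρ_c/(ρ_m − ρ_c), so h (1 + ρ_c/(ρ_m − ρ_c)) = Δ, i.e. h = Δ (ρ_m − ρ_c)/ρ_m.
h = 33.1 km × 418/3287 = 4.21 km.

4.21 km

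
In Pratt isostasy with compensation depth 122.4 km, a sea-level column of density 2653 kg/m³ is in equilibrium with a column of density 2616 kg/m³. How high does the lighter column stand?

1.73 km

ρ_ref D = ρ (D + h) → h = D (ρ_ref − ρ)/ρ.
h = 122.4 km × (2653 − 2616)/2616 = 1.73 km.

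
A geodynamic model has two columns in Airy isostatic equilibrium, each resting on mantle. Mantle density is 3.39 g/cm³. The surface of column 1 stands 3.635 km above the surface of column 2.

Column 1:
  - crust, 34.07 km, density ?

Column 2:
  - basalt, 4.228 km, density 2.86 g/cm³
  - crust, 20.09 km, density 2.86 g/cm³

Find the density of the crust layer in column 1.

2.65 g/cm³

Take the compensation level at the base of the deeper column (depth z_c below the surface of column 1) and equate Σ ρ_i t_i down to z_c; mantle fills any gap and the z_c terms cancel.
Column 1: 34.07×ρ + (z_c − 34.07)×3.39
Column 2: 3.635×0 + 4.228×2.86 + 20.09×2.86 + (z_c − 3.635 − 24.318)×3.39
The z_c×3.39 term appears on both sides and cancels. Collect the known terms of each column as K = Σ(ρt)_known − 3.39 × (depth of known layers): K_1 = 0 − 3.39×34.07 = −115.4973; K_2 = 69.54948 − 3.39×(3.635 + 24.318) = −25.21119.
Balance: K_1 + 34.07×ρ = K_2, so ρ = (K_2 − K_1)/34.07 = 90.2861/34.07 = 2.65 g/cm³.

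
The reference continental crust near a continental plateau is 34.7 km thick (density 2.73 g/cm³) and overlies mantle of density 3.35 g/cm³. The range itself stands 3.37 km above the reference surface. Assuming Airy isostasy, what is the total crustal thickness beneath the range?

Root depth r = h ρ_c / (ρ_m − ρ_c) = 3.37 km × 2.73 / 0.62 = 14.84 km.
Total thickness = T + h + r = 34.7 km + 3.37 km + 14.84 km = 52.9 km.

52.9 km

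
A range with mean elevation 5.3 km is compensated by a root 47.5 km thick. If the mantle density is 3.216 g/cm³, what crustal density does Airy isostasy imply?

ρ_c h = (ρ_m − ρ_c) r → ρ_c (h + r) = ρ_m r → ρ_c = ρ_m r / (h + r).
ρ_c = 3.216 × 47.5 km / (5.3 km + 47.5 km) = 2.89 g/cm³.

2.89 g/cm³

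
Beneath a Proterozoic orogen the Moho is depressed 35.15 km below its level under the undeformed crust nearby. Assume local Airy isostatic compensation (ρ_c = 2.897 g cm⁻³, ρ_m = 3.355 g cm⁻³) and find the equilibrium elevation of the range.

Equating mass per unit area of the two columns: ρ_c h = (ρ_m − ρ_c) r.
h = r (ρ_m − ρ_c) / ρ_c = 35.15 km × (3.355 − 2.897) / 2.897 = 5.56 km.

5.56 km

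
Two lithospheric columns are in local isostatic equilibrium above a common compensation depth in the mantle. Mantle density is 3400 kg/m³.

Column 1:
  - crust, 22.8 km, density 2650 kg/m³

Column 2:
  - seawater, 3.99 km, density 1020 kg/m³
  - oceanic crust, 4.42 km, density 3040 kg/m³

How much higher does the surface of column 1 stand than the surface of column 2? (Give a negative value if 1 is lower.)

For any compensation level in the mantle, the mantle terms cancel and isostasy reduces to e = (Σt_1 − Σt_2) − (Σ(ρt)_1 − Σ(ρt)_2) / ρ_m.
Σt_1 = 22.8 km; Σt_2 = 8.41 km; Σ(ρt)_1 = 60420; Σ(ρt)_2 = 17506.6 (in km·kg/m³).
e = (22.8 − 8.41) − (60420 − 17506.6) / 3400 = 1.77 km.

1.77 km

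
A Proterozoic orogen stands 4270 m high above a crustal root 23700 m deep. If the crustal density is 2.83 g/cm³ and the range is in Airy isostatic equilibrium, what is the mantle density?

3.34 g/cm³

Airy balance: ρ_c h = (ρ_m − ρ_c) r → ρ_m = ρ_c (1 + h/r).
ρ_m = 2.83 × (1 + 4270 m/23700 m) = 3.34 g/cm³.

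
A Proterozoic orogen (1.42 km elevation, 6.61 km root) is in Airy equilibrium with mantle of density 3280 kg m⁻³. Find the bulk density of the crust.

2700 kg m⁻³

ρ_c h = (ρ_m − ρ_c) r → ρ_c (h + r) = ρ_m r → ρ_c = ρ_m r / (h + r).
ρ_c = 3280 × 6.61 km / (1.42 km + 6.61 km) = 2700 kg m⁻³.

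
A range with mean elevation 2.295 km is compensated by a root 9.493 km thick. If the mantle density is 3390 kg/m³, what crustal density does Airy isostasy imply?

ρ_c h = (ρ_m − ρ_c) r → ρ_c (h + r) = ρ_m r → ρ_c = ρ_m r / (h + r).
ρ_c = 3390 × 9.493 km / (2.295 km + 9.493 km) = 2730 kg/m³.

2730 kg/m³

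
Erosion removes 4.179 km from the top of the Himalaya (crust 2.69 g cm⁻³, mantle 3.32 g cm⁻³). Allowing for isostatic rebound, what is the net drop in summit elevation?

0.793 km

Rebound u = e ρ_c/ρ_m = 4.179 km × 2.69/3.32 = 3.386 km.
Net surface drop = e − u = 4.179 km − 3.386 km = e (ρ_m − ρ_c)/ρ_m = 0.793 km.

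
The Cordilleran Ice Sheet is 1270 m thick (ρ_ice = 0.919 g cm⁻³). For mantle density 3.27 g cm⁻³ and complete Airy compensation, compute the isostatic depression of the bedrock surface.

357 m

By Archimedes' principle applied to the lithosphere: the ice load ρ_ice t is balanced by mantle displaced below, ρ_m s.
s = t ρ_ice / ρ_m = 1270 m × 0.919/3.27 = 357 m.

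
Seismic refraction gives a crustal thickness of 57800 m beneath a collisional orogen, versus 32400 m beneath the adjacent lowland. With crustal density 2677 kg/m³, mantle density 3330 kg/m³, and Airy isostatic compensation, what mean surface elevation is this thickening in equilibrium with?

Excess crust Δ = 57800 m − 32400 m = 25400 m, split between elevation h and root r with h + r = Δ.
Airy balance ρ_c h = (ρ_m − ρ_c) r gives r = h ρ_c/(ρ_m − ρ_c), so h (1 + ρ_c/(ρ_m − ρ_c)) = Δ, i.e. h = Δ (ρ_m − ρ_c)/ρ_m.
h = 25400 m × 653/3330 = 4980 m.

4980 m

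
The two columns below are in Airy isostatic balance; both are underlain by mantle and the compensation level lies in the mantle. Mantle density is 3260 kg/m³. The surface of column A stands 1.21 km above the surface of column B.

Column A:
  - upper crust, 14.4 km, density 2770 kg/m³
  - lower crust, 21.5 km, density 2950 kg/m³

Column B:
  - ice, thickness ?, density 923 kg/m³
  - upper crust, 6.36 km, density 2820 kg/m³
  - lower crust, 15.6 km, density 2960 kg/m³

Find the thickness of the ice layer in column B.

0.983 km

Take the compensation level at the base of the deeper column (depth z_c below the surface of column A) and equate Σ ρ_i t_i down to z_c; mantle fills any gap and the z_c terms cancel.
Column A: 14.4×2770 + 21.5×2950 + (z_c − 35.9)×3260
Column B: 1.21×0 + x×923 + 6.36×2820 + 15.6×2960 + (z_c − 1.21 − 21.96 − x)×3260
The z_c×3260 term appears on both sides and cancels. Collect the known terms of each column as K = Σ(ρt)_known − 3260 × (depth of known layers): K_A = 103313 − 3260×35.9 = −13721; K_B = 64111.2 − 3260×(1.21 + 21.96) = −11423.
Balance: K_A = K_B − x×(3260 − 923), so x = (K_B − K_A)/(3260 − 923) = 2298/2337 = 0.983 km.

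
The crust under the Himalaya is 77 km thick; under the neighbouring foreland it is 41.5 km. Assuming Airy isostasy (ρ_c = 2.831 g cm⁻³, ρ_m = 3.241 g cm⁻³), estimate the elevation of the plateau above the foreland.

4.49 km

Excess crust Δ = 77 km − 41.5 km = 35.5 km, split between elevation h and root r with h + r = Δ.
Airy balance ρ_c h = (ρ_m − ρ_c) r gives r = h ρ_c/(ρ_m − ρ_c), so h (1 + ρ_c/(ρ_m − ρ_c)) = Δ, i.e. h = Δ (ρ_m − ρ_c)/ρ_m.
h = 35.5 km × 0.41/3.241 = 4.49 km.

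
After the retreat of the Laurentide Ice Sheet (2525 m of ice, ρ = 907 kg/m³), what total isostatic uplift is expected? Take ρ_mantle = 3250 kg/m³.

705 m

Removing the load lets mantle flow back in; uplift u satisfies ρ_ice t = ρ_m u.
u = t ρ_ice/ρ_m = 2525 m × 907/3250 = 705 m.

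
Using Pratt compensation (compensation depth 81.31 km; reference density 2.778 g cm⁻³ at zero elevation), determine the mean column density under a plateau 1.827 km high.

2.72 g cm⁻³

Pratt balance: ρ_ref D = ρ (D + h).
ρ = ρ_ref D/(D + h) = 2.778 × 81.31 km/(81.31 km + 1.827 km) = 2.72 g cm⁻³.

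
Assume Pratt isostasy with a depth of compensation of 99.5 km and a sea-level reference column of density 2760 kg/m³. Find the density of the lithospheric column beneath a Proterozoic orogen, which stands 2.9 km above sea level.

2680 kg/m³

Pratt balance: ρ_ref D = ρ (D + h).
ρ = ρ_ref D/(D + h) = 2760 × 99.5 km/(99.5 km + 2.9 km) = 2680 kg/m³.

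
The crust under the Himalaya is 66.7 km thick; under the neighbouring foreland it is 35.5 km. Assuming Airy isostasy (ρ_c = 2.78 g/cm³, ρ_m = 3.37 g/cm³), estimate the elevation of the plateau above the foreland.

5.46 km

Excess crust Δ = 66.7 km − 35.5 km = 31.2 km, split between elevation h and root r with h + r = Δ.
Airy balance ρ_c h = (ρ_m − ρ_c) r gives r = h ρ_c/(ρ_m − ρ_c), so h (1 + ρ_c/(ρ_m − ρ_c)) = Δ, i.e. h = Δ (ρ_m − ρ_c)/ρ_m.
h = 31.2 km × 0.59/3.37 = 5.46 km.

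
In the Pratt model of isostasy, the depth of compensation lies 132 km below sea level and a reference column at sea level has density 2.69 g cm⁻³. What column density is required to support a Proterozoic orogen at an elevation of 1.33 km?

Pratt balance: ρ_ref D = ρ (D + h).
ρ = ρ_ref D/(D + h) = 2.69 × 132 km/(132 km + 1.33 km) = 2.66 g cm⁻³.

2.66 g cm⁻³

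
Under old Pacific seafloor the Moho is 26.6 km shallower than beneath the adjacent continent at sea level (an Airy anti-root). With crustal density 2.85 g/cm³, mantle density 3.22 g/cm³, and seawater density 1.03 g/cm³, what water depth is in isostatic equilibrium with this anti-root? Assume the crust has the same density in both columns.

5.41 km

Replacing a thickness d of crust by seawater at the top must be balanced by replacing crust with mantle at the base: d (ρ_c − ρ_w) = a (ρ_m − ρ_c).
d = a (ρ_m − ρ_c)/(ρ_c − ρ_w) = 26.6 km × 0.37/1.82 = 5.41 km.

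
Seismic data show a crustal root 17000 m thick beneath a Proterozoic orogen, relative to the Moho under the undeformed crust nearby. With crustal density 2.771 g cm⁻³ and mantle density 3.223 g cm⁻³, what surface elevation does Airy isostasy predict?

By Archimedes' principle applied to the lithosphere: ρ_c h = (ρ_m − ρ_c) r.
h = r (ρ_m − ρ_c) / ρ_c = 17000 m × (3.223 − 2.771) / 2.771 = 2770 m.

2770 m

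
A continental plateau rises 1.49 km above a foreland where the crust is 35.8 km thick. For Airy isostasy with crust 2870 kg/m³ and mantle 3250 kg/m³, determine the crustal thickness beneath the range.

Root depth r = h ρ_c / (ρ_m − ρ_c) = 1.49 km × 2870 / 380 = 11.25 km.
Total thickness = T + h + r = 35.8 km + 1.49 km + 11.25 km = 48.5 km.

48.5 km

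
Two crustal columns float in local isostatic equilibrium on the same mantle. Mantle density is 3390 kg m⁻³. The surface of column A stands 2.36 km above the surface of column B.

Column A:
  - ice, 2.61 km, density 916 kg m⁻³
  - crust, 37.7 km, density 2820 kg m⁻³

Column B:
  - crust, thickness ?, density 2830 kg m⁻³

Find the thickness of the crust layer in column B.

35.6 km

Take the compensation level at the base of the deeper column (depth z_c below the surface of column A) and equate Σ ρ_i t_i down to z_c; mantle fills any gap and the z_c terms cancel.
Column A: 2.61×916 + 37.7×2820 + (z_c − 40.31)×3390
Column B: 2.36×0 + x×2830 + (z_c − 2.36 − 0 − x)×3390
The z_c×3390 term appears on both sides and cancels. Collect the known terms of each column as K = Σ(ρt)_known − 3390 × (depth of known layers): K_A = 108704.76 − 3390×40.31 = −27946.14; K_B = 0 − 3390×(2.36 + 0) = −8000.4.
Balance: K_A = K_B − x×(3390 − 2830), so x = (K_B − K_A)/(3390 − 2830) = 19945.7/560 = 35.6 km.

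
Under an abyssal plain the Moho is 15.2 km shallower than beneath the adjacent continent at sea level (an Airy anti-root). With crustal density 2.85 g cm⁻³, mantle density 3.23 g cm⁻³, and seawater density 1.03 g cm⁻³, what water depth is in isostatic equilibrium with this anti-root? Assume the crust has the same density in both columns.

3.17 km

Replacing a thickness d of crust by seawater at the top must be balanced by replacing crust with mantle at the base: d (ρ_c − ρ_w) = a (ρ_m − ρ_c).
d = a (ρ_m − ρ_c)/(ρ_c − ρ_w) = 15.2 km × 0.38/1.82 = 3.17 km.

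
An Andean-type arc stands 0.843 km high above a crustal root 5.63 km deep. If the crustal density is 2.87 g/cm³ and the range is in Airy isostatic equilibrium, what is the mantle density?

3.3 g/cm³

Airy balance: ρ_c h = (ρ_m − ρ_c) r → ρ_m = ρ_c (1 + h/r).
ρ_m = 2.87 × (1 + 0.843 km/5.63 km) = 3.3 g/cm³.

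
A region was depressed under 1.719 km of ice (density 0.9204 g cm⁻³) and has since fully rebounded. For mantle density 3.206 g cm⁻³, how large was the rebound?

0.494 km

Removing the load lets mantle flow back in; uplift u satisfies ρ_ice t = ρ_m u.
u = t ρ_ice/ρ_m = 1.719 km × 0.9204/3.206 = 0.494 km.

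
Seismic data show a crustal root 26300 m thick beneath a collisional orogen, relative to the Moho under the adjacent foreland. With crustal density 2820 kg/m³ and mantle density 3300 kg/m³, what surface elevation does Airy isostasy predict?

4480 m

For local isostatic compensation: ρ_c h = (ρ_m − ρ_c) r.
h = r (ρ_m − ρ_c) / ρ_c = 26300 m × (3300 − 2820) / 2820 = 4480 m.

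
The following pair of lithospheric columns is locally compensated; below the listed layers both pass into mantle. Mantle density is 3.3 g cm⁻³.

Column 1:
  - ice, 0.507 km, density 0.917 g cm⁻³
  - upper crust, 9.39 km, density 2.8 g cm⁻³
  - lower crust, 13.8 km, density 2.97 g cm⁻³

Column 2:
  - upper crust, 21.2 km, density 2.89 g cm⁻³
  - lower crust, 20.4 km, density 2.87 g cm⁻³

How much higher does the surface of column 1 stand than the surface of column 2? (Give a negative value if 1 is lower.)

For any compensation level in the mantle, the mantle terms cancel and isostasy reduces to e = (Σt_1 − Σt_2) − (Σ(ρt)_1 − Σ(ρt)_2) / ρ_m.
Σt_1 = 23.697 km; Σt_2 = 41.6 km; Σ(ρt)_1 = 67.742919; Σ(ρt)_2 = 119.816 (in km·g cm⁻³).
e = (23.697 − 41.6) − (67.742919 − 119.816) / 3.3 = −2.12 km.

−2.12 km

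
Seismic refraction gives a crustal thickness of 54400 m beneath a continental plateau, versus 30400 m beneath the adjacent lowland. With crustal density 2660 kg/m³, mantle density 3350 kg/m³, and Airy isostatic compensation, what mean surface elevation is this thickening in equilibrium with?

4940 m

Excess crust Δ = 54400 m − 30400 m = 24000 m, split between elevation h and root r with h + r = Δ.
Airy balance ρ_c h = (ρ_m − ρ_c) r gives r = h ρ_c/(ρ_m − ρ_c), so h (1 + ρ_c/(ρ_m − ρ_c)) = Δ, i.e. h = Δ (ρ_m − ρ_c)/ρ_m.
h = 24000 m × 690/3350 = 4940 m.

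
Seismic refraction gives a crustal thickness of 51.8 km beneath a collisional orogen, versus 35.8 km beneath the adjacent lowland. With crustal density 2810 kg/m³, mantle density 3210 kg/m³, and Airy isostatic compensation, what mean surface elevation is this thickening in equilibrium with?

1.99 km

Excess crust Δ = 51.8 km − 35.8 km = 16 km, split between elevation h and root r with h + r = Δ.
Airy balance ρ_c h = (ρ_m − ρ_c) r gives r = h ρ_c/(ρ_m − ρ_c), so h (1 + ρ_c/(ρ_m − ρ_c)) = Δ, i.e. h = Δ (ρ_m − ρ_c)/ρ_m.
h = 16 km × 400/3210 = 1.99 km.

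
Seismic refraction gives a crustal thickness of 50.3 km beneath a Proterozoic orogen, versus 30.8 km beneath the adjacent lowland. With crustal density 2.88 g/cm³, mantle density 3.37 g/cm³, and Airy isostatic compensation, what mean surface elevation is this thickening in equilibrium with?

Excess crust Δ = 50.3 km − 30.8 km = 19.5 km, split between elevation h and root r with h + r = Δ.
Airy balance ρ_c h = (ρ_m − ρ_c) r gives r = h ρ_c/(ρ_m − ρ_c), so h (1 + ρ_c/(ρ_m − ρ_c)) = Δ, i.e. h = Δ (ρ_m − ρ_c)/ρ_m.
h = 19.5 km × 0.49/3.37 = 2.84 km.

2.84 km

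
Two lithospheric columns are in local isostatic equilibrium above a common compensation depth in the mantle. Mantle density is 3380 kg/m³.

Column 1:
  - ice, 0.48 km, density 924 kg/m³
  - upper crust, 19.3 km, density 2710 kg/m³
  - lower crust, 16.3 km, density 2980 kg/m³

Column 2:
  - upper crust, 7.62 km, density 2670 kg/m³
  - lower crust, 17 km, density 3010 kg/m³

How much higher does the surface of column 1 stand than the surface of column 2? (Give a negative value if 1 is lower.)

For any compensation level in the mantle, the mantle terms cancel and isostasy reduces to e = (Σt_1 − Σt_2) − (Σ(ρt)_1 − Σ(ρt)_2) / ρ_m.
Σt_1 = 36.08 km; Σt_2 = 24.62 km; Σ(ρt)_1 = 101320.52; Σ(ρt)_2 = 71515.4 (in km·kg/m³).
e = (36.08 − 24.62) − (101320.52 − 71515.4) / 3380 = 2.64 km.

2.64 km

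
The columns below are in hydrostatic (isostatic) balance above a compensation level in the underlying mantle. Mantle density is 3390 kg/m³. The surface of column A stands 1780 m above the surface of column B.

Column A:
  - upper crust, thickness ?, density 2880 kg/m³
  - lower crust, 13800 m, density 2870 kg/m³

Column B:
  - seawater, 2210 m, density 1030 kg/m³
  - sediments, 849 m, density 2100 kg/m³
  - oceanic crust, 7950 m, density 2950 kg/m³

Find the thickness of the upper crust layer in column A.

Take the compensation level at the base of the deeper column (depth z_c below the surface of column A) and equate Σ ρ_i t_i down to z_c; mantle fills any gap and the z_c terms cancel.
Column A: x×2880 + 13800×2870 + (z_c − 13800 − x)×3390
Column B: 1780×0 + 2210×1030 + 849×2100 + 7950×2950 + (z_c − 1780 − 11009)×3390
The z_c×3390 term appears on both sides and cancels. Collect the known terms of each column as K = Σ(ρt)_known − 3390 × (depth of known layers): K_A = 39606000 − 3390×13800 = −7176000; K_B = 27511700 − 3390×(1780 + 11009) = −15843010.
Balance: K_A − x×(3390 − 2880) = K_B, so x = (K_A − K_B)/(3390 − 2880) = 8667010/510 = 17000 m.

17000 m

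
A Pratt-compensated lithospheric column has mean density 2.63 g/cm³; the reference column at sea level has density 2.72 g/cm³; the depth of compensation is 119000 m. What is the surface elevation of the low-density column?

ρ_ref D = ρ (D + h) → h = D (ρ_ref − ρ)/ρ.
h = 119000 m × (2.72 − 2.63)/2.63 = 4070 m.

4070 m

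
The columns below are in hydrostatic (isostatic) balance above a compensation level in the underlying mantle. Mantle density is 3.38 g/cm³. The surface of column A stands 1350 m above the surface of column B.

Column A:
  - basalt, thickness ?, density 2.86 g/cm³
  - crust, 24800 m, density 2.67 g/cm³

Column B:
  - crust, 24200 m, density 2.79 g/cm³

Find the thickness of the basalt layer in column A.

Take the compensation level at the base of the deeper column (depth z_c below the surface of column A) and equate Σ ρ_i t_i down to z_c; mantle fills any gap and the z_c terms cancel.
Column A: x×2.86 + 24800×2.67 + (z_c − 24800 − x)×3.38
Column B: 1350×0 + 24200×2.79 + (z_c − 1350 − 24200)×3.38
The z_c×3.38 term appears on both sides and cancels. Collect the known terms of each column as K = Σ(ρt)_known − 3.38 × (depth of known layers): K_A = 66216 − 3.38×24800 = −17608; K_B = 67518 − 3.38×(1350 + 24200) = −18841.
Balance: K_A − x×(3.38 − 2.86) = K_B, so x = (K_A − K_B)/(3.38 − 2.86) = 1233/0.52 = 2370 m.

2370 m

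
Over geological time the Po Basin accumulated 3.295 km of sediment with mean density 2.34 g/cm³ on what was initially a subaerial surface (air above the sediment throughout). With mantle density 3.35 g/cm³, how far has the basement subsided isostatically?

2.3 km

Subaerial load: s = t ρ_sed / ρ_m = 3.295 km × 2.34/3.35 = 2.3 km.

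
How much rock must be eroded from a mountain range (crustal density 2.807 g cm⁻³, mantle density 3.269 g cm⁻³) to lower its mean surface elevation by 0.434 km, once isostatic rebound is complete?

Net drop Δ = e − u = e − e ρ_c/ρ_m = e (ρ_m − ρ_c)/ρ_m.
e = Δ ρ_m/(ρ_m − ρ_c) = 0.434 km × 3.269/0.462 = 3.07 km.

3.07 km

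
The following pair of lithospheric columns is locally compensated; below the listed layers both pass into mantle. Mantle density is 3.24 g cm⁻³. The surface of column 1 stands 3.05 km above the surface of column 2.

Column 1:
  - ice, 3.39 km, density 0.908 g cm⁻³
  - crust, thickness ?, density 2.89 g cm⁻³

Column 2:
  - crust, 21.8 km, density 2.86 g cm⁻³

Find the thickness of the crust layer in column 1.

Take the compensation level at the base of the deeper column (depth z_c below the surface of column 1) and equate Σ ρ_i t_i down to z_c; mantle fills any gap and the z_c terms cancel.
Column 1: 3.39×0.908 + x×2.89 + (z_c − 3.39 − x)×3.24
Column 2: 3.05×0 + 21.8×2.86 + (z_c − 3.05 − 21.8)×3.24
The z_c×3.24 term appears on both sides and cancels. Collect the known terms of each column as K = Σ(ρt)_known − 3.24 × (depth of known layers): K_1 = 3.07812 − 3.24×3.39 = −7.90548; K_2 = 62.348 − 3.24×(3.05 + 21.8) = −18.166.
Balance: K_1 − x×(3.24 − 2.89) = K_2, so x = (K_1 − K_2)/(3.24 − 2.89) = 10.2605/0.35 = 29.3 km.

29.3 km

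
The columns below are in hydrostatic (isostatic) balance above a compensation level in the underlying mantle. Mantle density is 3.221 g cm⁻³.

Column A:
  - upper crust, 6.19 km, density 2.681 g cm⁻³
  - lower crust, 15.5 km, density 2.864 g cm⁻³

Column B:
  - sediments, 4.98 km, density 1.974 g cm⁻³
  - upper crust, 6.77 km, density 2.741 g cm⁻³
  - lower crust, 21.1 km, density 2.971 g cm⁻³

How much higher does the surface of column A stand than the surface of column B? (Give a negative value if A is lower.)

−1.82 km

For any compensation level in the mantle, the mantle terms cancel and isostasy reduces to e = (Σt_A − Σt_B) − (Σ(ρt)_A − Σ(ρt)_B) / ρ_m.
Σt_A = 21.69 km; Σt_B = 32.85 km; Σ(ρt)_A = 60.98739; Σ(ρt)_B = 91.07519 (in km·g cm⁻³).
e = (21.69 − 32.85) − (60.98739 − 91.07519) / 3.221 = −1.82 km.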